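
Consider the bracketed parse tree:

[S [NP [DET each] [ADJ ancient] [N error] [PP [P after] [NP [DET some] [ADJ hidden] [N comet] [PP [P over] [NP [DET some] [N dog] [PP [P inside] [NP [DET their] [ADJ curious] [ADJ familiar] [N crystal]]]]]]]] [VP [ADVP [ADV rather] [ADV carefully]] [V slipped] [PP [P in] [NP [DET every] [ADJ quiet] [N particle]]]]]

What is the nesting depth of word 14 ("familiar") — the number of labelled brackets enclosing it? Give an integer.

9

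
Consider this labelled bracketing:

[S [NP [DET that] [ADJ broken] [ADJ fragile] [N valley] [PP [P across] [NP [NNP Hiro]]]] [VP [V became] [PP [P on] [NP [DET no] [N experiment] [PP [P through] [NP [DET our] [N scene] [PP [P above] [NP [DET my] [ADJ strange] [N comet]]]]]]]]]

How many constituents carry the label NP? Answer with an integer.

5

Listing each NP by its span: [NP that broken fragile valley across Hiro]; [NP Hiro]; [NP no experiment through our scene above my strange comet]; [NP our scene above my strange comet]; [NP my strange comet] — that makes 5.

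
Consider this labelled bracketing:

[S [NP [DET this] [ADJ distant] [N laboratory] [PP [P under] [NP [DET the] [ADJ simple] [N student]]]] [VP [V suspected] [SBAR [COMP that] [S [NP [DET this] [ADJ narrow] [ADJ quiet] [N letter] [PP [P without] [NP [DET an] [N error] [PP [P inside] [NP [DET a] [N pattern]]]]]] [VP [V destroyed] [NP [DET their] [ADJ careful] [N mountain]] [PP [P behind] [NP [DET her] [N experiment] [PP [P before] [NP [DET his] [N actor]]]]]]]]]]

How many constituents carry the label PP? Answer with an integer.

Scanning left to right, an opening `[PP` appears at word positions 4, 14, 17, 24, 27 — 5 in total.

5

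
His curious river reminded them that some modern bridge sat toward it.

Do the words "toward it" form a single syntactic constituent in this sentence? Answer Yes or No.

Yes

These words form the whole prepositional phrase headed by "toward", so yes — one constituent.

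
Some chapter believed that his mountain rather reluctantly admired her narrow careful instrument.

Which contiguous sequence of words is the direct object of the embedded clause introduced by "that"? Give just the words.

her narrow careful instrument

"admired" heads the VP of the embedded clause introduced by "that", and "her narrow careful instrument" is its direct object.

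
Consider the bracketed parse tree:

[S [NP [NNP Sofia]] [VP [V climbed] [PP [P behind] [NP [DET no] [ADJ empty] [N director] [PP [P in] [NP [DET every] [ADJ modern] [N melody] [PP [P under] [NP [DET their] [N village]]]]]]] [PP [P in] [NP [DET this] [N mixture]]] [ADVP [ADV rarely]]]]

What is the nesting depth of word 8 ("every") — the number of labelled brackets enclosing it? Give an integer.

7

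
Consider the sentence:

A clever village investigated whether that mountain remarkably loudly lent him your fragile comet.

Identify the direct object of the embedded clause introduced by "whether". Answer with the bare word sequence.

your fragile comet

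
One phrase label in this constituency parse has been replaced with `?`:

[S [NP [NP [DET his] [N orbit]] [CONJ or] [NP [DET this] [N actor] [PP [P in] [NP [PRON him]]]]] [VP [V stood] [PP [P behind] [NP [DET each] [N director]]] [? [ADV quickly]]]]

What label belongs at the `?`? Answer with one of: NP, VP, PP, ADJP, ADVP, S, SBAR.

A constituent whose immediate children are ADV 'quickly' is an adverb phrase: ADVP.

ADVP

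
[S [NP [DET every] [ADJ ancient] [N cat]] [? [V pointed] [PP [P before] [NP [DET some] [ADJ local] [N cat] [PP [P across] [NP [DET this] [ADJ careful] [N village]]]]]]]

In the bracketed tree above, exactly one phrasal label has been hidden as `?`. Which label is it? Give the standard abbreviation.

VP

A constituent whose immediate children are V 'pointed', PP is a verb phrase: VP.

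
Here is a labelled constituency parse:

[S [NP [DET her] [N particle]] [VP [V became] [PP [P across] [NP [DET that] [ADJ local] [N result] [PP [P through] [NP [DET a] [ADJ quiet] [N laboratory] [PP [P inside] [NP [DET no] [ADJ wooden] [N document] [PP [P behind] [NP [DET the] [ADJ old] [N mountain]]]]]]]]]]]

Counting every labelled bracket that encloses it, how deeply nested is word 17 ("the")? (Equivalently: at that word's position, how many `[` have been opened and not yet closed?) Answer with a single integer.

11

The word sits inside DET, which is inside NP, inside PP, inside NP, inside PP, inside NP, inside PP, inside NP, inside PP, inside VP, inside S — 11 brackets in all.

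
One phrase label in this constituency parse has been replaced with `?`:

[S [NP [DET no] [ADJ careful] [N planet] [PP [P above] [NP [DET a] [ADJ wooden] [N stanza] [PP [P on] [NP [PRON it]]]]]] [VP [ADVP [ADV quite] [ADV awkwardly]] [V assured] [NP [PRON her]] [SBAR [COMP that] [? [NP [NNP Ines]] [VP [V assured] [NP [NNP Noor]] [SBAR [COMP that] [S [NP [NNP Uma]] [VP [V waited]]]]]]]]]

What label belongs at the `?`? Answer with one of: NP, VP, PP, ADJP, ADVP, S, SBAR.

S

Looking at what the `?` directly dominates — NP, VP — this is a clause (S).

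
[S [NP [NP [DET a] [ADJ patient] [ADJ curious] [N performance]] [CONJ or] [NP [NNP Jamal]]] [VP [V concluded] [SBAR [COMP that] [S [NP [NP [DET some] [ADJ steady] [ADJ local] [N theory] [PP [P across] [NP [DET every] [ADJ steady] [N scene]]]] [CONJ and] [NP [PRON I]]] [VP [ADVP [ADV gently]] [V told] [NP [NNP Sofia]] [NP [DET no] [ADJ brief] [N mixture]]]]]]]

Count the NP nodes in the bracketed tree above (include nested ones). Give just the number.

9

Scanning left to right, an opening `[NP` appears at word positions 1, 1, 6, 9, 9, 14, 18, 21, 22 — 9 in total.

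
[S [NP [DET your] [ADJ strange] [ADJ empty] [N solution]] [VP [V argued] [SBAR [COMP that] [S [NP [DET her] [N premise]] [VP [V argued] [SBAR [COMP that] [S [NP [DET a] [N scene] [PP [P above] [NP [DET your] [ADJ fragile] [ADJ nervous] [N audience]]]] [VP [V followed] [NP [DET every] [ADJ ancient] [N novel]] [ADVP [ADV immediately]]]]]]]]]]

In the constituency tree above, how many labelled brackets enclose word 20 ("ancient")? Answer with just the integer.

10

Path from the root down to the word: S → VP → SBAR → S → VP → SBAR → S → VP → NP → ADJ. That is 10 enclosing brackets.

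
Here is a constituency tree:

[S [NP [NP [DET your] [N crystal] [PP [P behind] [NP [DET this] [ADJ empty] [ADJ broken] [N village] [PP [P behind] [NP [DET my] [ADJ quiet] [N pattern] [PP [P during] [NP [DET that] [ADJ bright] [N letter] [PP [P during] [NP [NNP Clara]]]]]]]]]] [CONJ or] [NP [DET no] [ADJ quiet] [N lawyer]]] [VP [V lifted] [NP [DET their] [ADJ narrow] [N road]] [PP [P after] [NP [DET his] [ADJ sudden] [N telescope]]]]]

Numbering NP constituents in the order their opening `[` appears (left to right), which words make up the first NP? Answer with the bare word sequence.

In left-to-right order the NP constituents are "your crystal behind this empty broken village behind my quiet pattern during that bright letter during Clara or no quiet lawyer"; "your crystal behind this empty broken village behind my quiet pattern during that bright letter during Clara"; "this empty broken village behind my quiet pattern during that bright letter during Clara"; "my quiet pattern during that bright letter during Clara"; "that bright letter during Clara"; "Clara"; "no quiet lawyer"; "their narrow road"; "his sudden telescope". Number 1 is "your crystal behind this empty broken village behind my quiet pattern during that bright letter during Clara or no quiet lawyer".

your crystal behind this empty broken village behind my quiet pattern during that bright letter during Clara or no quiet lawyer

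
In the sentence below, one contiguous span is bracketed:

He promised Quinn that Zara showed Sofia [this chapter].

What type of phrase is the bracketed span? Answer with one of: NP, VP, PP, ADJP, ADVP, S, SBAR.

The bracketed span "this chapter" is headed by "chapter", making it a noun phrase (NP).

NP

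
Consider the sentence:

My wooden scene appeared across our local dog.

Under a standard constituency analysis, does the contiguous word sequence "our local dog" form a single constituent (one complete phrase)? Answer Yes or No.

Yes

These words form the whole noun phrase headed by "dog", so yes — one constituent.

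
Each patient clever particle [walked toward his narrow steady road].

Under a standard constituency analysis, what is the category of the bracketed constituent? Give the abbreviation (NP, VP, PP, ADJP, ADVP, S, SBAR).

VP

The span is built around the verb "walked" — a verb phrase (VP).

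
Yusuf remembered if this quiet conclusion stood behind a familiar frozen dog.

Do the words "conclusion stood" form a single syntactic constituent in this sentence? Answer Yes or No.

The sequence begins inside the noun phrase "this quiet conclusion" and ends inside the verb phrase "stood behind a familiar frozen dog"; it crosses a phrase boundary, so no single node in the tree spans exactly those words.

No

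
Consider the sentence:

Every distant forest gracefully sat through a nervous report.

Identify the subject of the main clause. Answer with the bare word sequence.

every distant forest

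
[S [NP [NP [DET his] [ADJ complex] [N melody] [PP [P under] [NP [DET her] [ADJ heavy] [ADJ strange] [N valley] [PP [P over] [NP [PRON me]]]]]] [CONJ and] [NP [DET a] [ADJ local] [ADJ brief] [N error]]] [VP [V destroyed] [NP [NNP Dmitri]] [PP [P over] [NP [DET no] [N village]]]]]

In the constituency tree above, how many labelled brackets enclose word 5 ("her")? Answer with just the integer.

6

Counting open brackets not yet closed at "her": [S [NP [NP [PP [NP [DET = 6.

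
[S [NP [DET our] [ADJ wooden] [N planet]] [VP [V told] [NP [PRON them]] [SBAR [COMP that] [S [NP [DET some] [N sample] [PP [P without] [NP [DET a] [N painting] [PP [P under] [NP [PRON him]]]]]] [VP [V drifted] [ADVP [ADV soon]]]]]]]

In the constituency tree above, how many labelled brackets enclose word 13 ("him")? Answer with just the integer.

The word sits inside PRON, which is inside NP, inside PP, inside NP, inside PP, inside NP, inside S, inside SBAR, inside VP, inside S — 10 brackets in all.

10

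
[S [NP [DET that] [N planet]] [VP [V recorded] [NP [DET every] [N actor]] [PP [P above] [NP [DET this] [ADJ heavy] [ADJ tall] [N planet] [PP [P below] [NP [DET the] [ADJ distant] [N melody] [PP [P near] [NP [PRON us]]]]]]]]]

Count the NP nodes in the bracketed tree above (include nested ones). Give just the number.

The NP constituents are: [NP that planet]; [NP every actor]; [NP this heavy tall planet below the distant melody near us]; [NP the distant melody near us]; [NP us]. Total: 5.

5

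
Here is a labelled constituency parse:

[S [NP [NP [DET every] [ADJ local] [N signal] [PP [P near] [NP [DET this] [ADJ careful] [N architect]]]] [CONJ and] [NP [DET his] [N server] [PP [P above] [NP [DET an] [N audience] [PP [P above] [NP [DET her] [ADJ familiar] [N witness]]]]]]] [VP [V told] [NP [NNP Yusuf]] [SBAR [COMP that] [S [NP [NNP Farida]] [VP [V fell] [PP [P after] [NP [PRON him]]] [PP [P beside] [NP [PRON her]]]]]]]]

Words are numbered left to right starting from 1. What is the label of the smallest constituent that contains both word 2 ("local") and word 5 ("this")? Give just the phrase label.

NP

Word 2 lies under S → NP → NP → ADJ; word 5 lies under S → NP → NP → PP → NP → DET. The lowest shared node is the NP.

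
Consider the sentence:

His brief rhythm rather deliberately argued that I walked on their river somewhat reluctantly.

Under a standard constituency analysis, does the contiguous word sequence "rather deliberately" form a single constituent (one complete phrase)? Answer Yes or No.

Yes

The sequence corresponds to a single ADVP node — the adverb phrase "rather deliberately".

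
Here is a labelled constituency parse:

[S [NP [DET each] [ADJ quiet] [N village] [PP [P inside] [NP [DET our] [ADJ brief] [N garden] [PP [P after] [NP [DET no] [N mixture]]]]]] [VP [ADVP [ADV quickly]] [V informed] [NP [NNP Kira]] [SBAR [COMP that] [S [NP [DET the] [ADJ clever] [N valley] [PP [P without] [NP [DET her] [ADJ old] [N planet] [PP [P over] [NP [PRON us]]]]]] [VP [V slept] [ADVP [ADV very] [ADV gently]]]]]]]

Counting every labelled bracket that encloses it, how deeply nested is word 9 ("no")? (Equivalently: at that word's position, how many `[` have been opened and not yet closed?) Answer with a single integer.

7

Counting open brackets not yet closed at "no": [S [NP [PP [NP [PP [NP [DET = 7.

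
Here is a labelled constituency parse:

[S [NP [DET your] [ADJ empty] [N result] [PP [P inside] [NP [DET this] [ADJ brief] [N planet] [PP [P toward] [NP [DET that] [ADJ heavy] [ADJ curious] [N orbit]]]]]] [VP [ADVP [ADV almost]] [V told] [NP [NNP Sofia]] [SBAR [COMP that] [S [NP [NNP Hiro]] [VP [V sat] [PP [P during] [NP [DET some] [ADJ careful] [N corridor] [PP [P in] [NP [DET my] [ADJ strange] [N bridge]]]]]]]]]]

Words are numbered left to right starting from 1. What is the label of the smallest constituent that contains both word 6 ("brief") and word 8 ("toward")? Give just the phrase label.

Both words fall inside [NP this brief planet toward that heavy curious orbit] (words 5–12), and no smaller constituent contains them both. Label: NP.

NP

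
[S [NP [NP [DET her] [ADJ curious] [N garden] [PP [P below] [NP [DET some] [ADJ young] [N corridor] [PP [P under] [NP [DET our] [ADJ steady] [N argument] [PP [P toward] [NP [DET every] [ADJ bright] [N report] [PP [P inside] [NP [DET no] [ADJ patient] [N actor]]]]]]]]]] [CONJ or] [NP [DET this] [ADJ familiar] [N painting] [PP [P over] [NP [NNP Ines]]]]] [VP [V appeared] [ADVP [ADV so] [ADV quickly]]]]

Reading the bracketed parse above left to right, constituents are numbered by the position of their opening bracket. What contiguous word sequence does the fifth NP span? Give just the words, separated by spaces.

Opening `[NP` markers occur at word positions 1, 1, 5, 9, 13, 17, 21, 25; the fifth of these opens the constituent [NP every bright report inside no patient actor].

every bright report inside no patient actor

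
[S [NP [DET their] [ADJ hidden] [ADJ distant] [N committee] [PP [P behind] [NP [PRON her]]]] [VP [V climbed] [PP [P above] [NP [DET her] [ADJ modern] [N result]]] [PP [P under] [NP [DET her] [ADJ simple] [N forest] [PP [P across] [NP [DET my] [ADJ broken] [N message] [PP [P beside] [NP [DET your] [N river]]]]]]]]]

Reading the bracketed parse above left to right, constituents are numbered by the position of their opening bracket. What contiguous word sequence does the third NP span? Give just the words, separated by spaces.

The NP opening brackets appear, in order, over: "their hidden distant committee behind her"; "her"; "her modern result"; "her simple forest across my broken message beside your river"; "my broken message beside your river"; "your river". The third one spans "her modern result".

her modern result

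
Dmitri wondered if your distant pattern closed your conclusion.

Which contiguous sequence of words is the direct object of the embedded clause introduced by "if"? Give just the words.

"closed" heads the VP of the embedded clause introduced by "if", and "your conclusion" is its direct object.

your conclusion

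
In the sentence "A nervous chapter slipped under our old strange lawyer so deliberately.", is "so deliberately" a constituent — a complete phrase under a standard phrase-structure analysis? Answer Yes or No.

These words form the whole adverb phrase headed by "deliberately", so yes — one constituent.

Yes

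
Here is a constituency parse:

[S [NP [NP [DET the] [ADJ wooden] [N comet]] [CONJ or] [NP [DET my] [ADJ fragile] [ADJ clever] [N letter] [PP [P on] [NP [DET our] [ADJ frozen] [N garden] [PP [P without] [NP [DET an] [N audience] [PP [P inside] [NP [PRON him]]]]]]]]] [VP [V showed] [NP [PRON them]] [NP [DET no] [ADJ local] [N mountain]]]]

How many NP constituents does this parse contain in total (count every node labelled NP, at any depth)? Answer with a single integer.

Scanning left to right, an opening `[NP` appears at word positions 1, 1, 5, 10, 14, 17, 19, 20 — 8 in total.

8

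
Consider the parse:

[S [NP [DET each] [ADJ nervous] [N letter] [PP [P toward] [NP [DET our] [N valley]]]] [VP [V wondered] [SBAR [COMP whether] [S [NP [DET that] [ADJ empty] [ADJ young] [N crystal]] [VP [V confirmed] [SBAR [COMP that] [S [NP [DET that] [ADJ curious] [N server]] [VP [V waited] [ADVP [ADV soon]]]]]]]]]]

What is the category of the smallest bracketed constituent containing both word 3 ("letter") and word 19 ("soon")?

Word 3 lies under S → NP → N; word 19 lies under S → VP → SBAR → S → VP → SBAR → S → VP → ADVP → ADV. The lowest shared node is the S.

S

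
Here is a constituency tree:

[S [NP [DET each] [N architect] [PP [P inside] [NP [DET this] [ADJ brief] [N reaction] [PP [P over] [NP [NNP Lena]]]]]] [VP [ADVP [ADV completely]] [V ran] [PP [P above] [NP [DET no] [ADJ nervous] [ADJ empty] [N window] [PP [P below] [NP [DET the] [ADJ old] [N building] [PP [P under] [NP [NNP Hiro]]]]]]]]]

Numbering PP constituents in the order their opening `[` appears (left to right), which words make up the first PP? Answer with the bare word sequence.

inside this brief reaction over Lena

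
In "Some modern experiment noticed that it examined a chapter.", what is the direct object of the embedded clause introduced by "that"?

The verb of the embedded clause introduced by "that" is "examined"; its direct object is the NP "a chapter".

a chapter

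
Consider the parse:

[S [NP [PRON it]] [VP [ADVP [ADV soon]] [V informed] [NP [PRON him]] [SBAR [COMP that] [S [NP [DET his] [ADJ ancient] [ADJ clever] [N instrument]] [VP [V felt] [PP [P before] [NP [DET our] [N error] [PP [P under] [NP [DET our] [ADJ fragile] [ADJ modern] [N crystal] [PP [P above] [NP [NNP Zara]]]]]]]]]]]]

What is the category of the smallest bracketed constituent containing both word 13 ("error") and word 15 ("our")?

NP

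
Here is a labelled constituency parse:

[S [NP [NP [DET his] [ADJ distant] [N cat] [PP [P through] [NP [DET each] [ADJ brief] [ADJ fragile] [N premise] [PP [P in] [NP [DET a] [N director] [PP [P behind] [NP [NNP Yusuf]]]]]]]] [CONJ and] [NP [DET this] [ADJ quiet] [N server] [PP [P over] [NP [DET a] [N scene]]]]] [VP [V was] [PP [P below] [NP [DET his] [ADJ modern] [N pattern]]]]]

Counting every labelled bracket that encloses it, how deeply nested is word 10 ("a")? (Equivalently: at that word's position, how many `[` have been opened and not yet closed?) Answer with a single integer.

8

The word sits inside DET, which is inside NP, inside PP, inside NP, inside PP, inside NP, inside NP, inside S — 8 brackets in all.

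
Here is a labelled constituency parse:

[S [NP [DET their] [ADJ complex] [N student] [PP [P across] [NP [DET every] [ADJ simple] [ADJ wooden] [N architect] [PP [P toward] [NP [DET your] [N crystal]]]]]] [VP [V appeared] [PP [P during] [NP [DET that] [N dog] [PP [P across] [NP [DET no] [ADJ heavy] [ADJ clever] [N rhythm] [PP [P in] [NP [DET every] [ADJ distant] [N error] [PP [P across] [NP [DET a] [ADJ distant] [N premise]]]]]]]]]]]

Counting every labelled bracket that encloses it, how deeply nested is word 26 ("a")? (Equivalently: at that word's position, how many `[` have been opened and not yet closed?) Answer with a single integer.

Counting open brackets not yet closed at "a": [S [VP [PP [NP [PP [NP [PP [NP [PP [NP [DET = 11.

11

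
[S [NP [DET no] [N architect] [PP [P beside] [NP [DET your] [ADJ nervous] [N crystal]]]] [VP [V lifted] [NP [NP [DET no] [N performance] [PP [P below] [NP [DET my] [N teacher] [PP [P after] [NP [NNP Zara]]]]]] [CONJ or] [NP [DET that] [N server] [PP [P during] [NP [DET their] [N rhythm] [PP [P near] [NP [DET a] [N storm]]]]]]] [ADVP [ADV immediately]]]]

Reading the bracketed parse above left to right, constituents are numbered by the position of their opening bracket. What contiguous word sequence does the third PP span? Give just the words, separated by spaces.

after Zara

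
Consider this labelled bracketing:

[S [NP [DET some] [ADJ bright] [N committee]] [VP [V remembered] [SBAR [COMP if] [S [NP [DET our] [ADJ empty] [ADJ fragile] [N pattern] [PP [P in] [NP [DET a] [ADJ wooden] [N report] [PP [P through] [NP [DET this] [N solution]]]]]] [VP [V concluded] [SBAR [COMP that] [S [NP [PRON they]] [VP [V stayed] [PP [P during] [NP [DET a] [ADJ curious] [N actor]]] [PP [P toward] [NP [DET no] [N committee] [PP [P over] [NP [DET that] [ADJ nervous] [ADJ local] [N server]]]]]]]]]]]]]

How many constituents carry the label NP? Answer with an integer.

8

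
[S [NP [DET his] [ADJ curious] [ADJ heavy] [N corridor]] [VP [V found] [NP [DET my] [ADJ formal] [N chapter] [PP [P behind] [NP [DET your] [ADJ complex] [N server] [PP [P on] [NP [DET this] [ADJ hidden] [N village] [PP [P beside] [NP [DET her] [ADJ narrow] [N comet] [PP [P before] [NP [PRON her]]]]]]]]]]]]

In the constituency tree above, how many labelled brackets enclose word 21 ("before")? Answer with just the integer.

11

The word sits inside P, which is inside PP, inside NP, inside PP, inside NP, inside PP, inside NP, inside PP, inside NP, inside VP, inside S — 11 brackets in all.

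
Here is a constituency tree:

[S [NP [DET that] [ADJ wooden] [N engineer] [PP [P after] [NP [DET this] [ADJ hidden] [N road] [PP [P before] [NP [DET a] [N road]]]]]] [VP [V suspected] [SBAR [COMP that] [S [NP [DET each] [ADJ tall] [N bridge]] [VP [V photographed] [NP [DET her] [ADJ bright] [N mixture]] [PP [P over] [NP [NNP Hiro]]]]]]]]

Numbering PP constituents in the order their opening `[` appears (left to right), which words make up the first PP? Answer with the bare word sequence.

The PP opening brackets appear, in order, over: "after this hidden road before a road"; "before a road"; "over Hiro". The first one spans "after this hidden road before a road".

after this hidden road before a road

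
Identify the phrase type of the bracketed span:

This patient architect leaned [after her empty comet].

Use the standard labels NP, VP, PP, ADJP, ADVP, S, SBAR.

PP

The bracketed span "after her empty comet" is headed by "after", making it a prepositional phrase (PP).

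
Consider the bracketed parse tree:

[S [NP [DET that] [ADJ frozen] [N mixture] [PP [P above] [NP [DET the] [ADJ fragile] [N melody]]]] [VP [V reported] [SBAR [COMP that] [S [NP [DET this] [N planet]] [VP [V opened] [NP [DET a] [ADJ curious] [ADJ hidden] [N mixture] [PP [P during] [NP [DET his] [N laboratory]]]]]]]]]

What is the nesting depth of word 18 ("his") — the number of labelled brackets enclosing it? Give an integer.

Counting open brackets not yet closed at "his": [S [VP [SBAR [S [VP [NP [PP [NP [DET = 9.

9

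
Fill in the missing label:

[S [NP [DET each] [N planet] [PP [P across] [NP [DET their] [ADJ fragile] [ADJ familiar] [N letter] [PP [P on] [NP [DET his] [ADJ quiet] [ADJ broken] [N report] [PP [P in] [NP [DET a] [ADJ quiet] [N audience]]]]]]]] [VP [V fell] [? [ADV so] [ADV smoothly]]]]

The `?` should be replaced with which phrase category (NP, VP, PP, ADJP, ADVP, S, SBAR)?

A constituent whose immediate children are ADV 'so', ADV 'smoothly' is an adverb phrase: ADVP.

ADVP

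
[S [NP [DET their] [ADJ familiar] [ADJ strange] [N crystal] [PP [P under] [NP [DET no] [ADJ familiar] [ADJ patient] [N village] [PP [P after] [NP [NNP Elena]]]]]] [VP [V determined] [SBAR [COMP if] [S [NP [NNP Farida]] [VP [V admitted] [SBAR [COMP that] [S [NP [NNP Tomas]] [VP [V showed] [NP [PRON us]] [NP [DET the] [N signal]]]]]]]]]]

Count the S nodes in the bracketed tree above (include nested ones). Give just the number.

3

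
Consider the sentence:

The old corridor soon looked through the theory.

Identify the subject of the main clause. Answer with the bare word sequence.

the old corridor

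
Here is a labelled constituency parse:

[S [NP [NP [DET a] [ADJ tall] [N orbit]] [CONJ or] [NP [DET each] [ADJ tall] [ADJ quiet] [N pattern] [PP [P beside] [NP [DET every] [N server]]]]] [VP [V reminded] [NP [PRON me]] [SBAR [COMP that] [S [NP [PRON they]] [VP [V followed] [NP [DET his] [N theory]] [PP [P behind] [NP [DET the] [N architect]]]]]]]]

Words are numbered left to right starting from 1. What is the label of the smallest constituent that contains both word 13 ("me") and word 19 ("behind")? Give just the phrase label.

VP

Both words fall inside [VP reminded me that they followed his theory behind the architect] (words 12–21), and no smaller constituent contains them both. Label: VP.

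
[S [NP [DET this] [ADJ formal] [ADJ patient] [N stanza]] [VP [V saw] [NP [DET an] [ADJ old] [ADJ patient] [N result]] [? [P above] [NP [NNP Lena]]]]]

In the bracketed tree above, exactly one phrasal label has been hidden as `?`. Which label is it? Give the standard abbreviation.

PP

The `?` node immediately contains: P 'above', NP. That is the internal structure of a prepositional phrase, so the label is PP.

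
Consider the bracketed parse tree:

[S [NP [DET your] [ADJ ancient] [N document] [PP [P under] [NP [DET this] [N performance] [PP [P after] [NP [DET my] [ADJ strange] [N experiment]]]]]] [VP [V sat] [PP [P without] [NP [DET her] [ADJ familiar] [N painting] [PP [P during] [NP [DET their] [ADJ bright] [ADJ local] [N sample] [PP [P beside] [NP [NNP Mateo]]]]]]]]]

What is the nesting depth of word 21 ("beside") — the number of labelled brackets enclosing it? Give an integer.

8

Path from the root down to the word: S → VP → PP → NP → PP → NP → PP → P. That is 8 enclosing brackets.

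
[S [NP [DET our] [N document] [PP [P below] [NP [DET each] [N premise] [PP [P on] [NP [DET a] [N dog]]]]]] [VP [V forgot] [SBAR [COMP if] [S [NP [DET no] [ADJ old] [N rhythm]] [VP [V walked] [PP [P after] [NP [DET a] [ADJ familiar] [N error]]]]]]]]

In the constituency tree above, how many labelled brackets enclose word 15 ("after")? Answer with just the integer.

7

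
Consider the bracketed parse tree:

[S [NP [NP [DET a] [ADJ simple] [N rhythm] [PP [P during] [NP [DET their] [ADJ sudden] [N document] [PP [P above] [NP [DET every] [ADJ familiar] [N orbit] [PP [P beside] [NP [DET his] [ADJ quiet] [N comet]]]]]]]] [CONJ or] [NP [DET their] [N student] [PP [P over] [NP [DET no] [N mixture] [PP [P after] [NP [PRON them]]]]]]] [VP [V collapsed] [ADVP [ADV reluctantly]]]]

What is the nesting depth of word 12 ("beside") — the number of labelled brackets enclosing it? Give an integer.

Path from the root down to the word: S → NP → NP → PP → NP → PP → NP → PP → P. That is 9 enclosing brackets.

9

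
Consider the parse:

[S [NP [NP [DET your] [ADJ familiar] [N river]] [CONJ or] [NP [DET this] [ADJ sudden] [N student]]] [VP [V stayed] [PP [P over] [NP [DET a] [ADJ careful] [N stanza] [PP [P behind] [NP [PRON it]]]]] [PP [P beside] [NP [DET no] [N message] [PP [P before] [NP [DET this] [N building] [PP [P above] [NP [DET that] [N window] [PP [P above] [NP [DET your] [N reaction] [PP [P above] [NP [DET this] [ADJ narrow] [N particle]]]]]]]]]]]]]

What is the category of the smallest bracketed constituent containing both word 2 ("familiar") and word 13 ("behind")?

S

The smallest bracket enclosing both words is [S your familiar river or this sudden student stayed over a careful stanza behind it beside no message before this building above that window above your reaction above this narrow particle], so the label is S.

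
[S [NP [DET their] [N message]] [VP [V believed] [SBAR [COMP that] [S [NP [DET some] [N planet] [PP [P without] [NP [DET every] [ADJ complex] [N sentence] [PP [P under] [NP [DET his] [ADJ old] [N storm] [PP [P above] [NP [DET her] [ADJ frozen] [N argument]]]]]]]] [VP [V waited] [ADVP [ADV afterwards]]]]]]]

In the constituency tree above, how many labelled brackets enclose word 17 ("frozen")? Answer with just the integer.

12

Path from the root down to the word: S → VP → SBAR → S → NP → PP → NP → PP → NP → PP → NP → ADJ. That is 12 enclosing brackets.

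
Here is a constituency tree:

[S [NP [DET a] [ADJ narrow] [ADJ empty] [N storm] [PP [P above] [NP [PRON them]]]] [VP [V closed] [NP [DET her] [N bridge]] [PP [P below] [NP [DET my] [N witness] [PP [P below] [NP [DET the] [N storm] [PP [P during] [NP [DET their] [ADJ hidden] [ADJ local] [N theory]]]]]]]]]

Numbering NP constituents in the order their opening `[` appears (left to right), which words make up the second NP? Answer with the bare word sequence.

them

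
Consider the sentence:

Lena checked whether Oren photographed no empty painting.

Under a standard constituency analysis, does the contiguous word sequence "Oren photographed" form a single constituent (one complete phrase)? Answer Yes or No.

The sequence begins inside the noun phrase "Oren" and ends inside the verb phrase "photographed no empty painting"; it crosses a phrase boundary, so no single node in the tree spans exactly those words.

No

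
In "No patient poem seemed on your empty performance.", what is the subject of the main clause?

"no patient poem" is the NP that combines with the VP headed by "seemed" to form the main clause — the subject.

no patient poem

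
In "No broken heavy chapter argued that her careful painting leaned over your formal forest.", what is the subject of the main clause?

"no broken heavy chapter" is the NP that combines with the VP headed by "argued" to form the main clause — the subject.

no broken heavy chapter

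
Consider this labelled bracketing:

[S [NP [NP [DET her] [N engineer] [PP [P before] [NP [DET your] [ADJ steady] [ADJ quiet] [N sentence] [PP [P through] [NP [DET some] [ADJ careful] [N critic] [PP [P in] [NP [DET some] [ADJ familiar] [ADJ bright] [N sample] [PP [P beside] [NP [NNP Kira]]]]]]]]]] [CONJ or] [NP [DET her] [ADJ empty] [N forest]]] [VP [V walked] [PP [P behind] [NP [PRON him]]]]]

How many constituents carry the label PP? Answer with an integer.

5

Listing each PP by its span: [PP before your steady quiet sentence through some careful critic in some familiar bright sample beside Kira]; [PP through some careful critic in some familiar bright sample beside Kira]; [PP in some familiar bright sample beside Kira]; [PP beside Kira]; [PP behind him] — that makes 5.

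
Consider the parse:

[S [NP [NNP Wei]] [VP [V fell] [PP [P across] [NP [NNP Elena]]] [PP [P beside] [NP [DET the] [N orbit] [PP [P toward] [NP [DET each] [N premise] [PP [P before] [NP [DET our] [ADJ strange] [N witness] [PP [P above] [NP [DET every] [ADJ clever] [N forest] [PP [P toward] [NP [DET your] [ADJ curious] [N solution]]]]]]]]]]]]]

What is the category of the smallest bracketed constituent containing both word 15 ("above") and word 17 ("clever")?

PP

Word 15 lies under S → VP → PP → NP → PP → NP → PP → NP → PP → P; word 17 lies under S → VP → PP → NP → PP → NP → PP → NP → PP → NP → ADJ. The lowest shared node is the PP.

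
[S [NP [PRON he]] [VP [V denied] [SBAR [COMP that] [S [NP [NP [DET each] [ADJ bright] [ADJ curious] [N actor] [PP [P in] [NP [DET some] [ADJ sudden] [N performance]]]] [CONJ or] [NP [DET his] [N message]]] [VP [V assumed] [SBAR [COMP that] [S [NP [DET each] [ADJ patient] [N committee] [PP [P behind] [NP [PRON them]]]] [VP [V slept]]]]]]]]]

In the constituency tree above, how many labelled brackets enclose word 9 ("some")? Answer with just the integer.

9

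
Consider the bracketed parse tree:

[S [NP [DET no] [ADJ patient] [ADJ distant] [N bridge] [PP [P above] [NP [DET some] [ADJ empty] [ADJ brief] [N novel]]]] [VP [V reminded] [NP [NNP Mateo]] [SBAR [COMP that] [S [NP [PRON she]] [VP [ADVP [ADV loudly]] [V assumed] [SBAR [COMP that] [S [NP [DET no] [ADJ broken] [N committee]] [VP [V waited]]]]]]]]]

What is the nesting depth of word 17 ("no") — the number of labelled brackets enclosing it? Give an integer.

Counting open brackets not yet closed at "no": [S [VP [SBAR [S [VP [SBAR [S [NP [DET = 9.

9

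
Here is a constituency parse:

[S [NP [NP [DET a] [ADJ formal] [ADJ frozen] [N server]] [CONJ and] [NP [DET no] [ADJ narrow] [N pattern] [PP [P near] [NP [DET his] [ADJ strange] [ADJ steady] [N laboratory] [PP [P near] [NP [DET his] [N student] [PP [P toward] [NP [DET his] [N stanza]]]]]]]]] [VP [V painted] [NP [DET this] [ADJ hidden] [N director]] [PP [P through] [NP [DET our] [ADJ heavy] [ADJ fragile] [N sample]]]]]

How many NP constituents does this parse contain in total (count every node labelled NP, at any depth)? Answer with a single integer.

Scanning left to right, an opening `[NP` appears at word positions 1, 1, 6, 10, 15, 18, 21, 25 — 8 in total.

8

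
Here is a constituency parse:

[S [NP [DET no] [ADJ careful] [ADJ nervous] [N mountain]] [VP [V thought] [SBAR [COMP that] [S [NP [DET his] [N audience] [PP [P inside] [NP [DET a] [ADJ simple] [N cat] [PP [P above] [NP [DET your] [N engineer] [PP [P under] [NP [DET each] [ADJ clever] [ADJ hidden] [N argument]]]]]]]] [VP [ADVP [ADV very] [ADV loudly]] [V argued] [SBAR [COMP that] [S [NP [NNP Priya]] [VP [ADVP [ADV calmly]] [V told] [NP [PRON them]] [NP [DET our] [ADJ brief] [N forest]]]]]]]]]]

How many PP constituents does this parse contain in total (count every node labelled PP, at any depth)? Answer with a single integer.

3

Listing each PP by its span: [PP inside a simple cat above your engineer under each clever hidden argument]; [PP above your engineer under each clever hidden argument]; [PP under each clever hidden argument] — that makes 3.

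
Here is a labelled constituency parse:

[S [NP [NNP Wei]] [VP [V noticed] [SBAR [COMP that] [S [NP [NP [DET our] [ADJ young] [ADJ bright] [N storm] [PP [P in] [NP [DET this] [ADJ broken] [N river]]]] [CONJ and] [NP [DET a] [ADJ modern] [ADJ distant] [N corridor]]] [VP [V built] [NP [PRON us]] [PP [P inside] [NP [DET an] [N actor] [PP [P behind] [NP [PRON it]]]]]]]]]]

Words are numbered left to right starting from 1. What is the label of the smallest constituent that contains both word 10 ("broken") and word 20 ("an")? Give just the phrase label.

S

Both words fall inside [S our young bright storm in this broken river and a modern distant corridor built us inside an actor behind it] (words 4–23), and no smaller constituent contains them both. Label: S.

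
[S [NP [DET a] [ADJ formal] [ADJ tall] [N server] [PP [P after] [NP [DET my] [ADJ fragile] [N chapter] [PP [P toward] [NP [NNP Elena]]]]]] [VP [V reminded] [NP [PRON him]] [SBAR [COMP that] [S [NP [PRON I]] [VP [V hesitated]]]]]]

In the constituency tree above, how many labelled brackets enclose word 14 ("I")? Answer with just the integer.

6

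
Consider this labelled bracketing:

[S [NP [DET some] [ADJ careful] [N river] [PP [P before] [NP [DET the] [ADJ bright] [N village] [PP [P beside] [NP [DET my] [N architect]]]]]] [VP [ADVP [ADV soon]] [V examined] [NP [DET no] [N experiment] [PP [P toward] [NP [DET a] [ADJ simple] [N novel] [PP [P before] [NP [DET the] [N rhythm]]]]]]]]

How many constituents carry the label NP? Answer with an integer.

6

The NP constituents are: [NP some careful river before the bright village beside my architect]; [NP the bright village beside my architect]; [NP my architect]; [NP no experiment toward a simple novel before the rhythm]; [NP a simple novel before the rhythm]; [NP the rhythm]. Total: 6.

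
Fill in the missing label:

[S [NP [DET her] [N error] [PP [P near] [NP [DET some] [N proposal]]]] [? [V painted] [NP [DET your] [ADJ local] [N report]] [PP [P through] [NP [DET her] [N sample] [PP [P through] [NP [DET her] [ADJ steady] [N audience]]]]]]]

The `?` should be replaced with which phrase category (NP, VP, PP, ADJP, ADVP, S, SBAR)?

VP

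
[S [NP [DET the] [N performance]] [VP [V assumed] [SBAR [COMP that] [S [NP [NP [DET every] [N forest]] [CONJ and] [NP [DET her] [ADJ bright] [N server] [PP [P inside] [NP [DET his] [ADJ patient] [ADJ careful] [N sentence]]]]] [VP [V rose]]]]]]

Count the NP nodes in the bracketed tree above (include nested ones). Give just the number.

The NP constituents are: [NP the performance]; [NP every forest and her bright server inside his patient careful sentence]; [NP every forest]; [NP her bright server inside his patient careful sentence]; [NP his patient careful sentence]. Total: 5.

5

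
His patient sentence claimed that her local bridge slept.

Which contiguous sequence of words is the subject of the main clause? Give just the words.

The subject of the main clause is the NP immediately before the verb "claimed": "his patient sentence".

his patient sentence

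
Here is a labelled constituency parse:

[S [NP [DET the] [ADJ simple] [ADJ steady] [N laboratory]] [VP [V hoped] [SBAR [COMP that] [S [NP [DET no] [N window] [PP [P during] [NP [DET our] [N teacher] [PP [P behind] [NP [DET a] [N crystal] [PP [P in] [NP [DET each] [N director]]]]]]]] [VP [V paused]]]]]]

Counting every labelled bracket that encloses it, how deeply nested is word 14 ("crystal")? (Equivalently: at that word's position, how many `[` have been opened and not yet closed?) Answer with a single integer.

Path from the root down to the word: S → VP → SBAR → S → NP → PP → NP → PP → NP → N. That is 10 enclosing brackets.

10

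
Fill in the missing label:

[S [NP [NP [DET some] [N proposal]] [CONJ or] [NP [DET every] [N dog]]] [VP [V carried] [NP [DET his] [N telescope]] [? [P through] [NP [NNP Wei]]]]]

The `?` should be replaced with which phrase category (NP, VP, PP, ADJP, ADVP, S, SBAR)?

The `?` node immediately contains: P 'through', NP. That is the internal structure of a prepositional phrase, so the label is PP.

PP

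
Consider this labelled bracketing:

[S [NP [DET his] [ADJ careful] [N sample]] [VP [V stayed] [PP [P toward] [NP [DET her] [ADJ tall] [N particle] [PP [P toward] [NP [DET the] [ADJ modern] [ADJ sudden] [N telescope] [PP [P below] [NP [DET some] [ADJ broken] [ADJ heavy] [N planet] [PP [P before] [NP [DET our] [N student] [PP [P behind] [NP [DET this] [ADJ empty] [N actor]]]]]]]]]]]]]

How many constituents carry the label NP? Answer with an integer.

6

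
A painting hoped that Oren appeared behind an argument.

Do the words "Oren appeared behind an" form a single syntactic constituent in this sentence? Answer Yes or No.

No

The smallest constituent containing the whole sequence is the clause [S Oren appeared behind an argument], but the sequence is only part of it — it straddles the boundary between noun phrase "Oren" and verb phrase "appeared behind an argument".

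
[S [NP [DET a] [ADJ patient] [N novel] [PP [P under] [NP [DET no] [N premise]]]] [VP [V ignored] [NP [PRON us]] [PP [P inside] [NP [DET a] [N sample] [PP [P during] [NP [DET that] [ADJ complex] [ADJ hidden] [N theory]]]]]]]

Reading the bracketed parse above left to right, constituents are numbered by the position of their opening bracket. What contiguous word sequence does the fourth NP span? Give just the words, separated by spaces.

The NP opening brackets appear, in order, over: "a patient novel under no premise"; "no premise"; "us"; "a sample during that complex hidden theory"; "that complex hidden theory". The fourth one spans "a sample during that complex hidden theory".

a sample during that complex hidden theory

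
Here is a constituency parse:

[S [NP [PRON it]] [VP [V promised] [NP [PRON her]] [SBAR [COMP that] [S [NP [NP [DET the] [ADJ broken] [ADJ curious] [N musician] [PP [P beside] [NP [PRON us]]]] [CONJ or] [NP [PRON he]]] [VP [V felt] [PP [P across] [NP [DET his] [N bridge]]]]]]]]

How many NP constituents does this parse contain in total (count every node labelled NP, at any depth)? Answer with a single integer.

7

Listing each NP by its span: [NP it]; [NP her]; [NP the broken curious musician beside us or he]; [NP the broken curious musician beside us]; [NP us]; [NP he] … — that makes 7.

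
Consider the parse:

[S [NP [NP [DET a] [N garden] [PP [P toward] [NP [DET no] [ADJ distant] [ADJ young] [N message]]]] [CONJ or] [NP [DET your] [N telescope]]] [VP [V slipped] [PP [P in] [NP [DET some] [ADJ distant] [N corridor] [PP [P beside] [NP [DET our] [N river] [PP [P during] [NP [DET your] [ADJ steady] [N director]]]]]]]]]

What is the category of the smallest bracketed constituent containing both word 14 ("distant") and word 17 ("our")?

NP

Word 14 lies under S → VP → PP → NP → ADJ; word 17 lies under S → VP → PP → NP → PP → NP → DET. The lowest shared node is the NP.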